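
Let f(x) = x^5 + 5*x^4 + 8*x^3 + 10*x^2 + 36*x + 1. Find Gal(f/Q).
S_5 (order 120)

The polynomial f is an irreducible quintic over Q, so G = Gal(f/Q) is a transitive subgroup of S_5: one of C_5 (5T1, order 5), D_5 (5T2, order 10), F_20 (5T3, order 20), A_5 (5T4, order 60) or S_5 (5T5, order 120). The discriminant of f is 6973049989, which is not a perfect square, so G is not contained in A_5. The transitive groups of degree 5 not contained in A_5 are: F_20 (5T3, order 20), S_5 (5T5, order 120). By Dedekind's theorem, for a prime p not dividing disc(f) the degrees of the irreducible factors of f mod p form the cycle type of an element of G. Factoring f modulo the first such prime p = 2, each new pattern first appears at: mod 2: f = (x^2 + x + 1)(x^3 + x + 1), pattern 3+2. No other pattern occurs in this range, so the set of observed cycle types is {3+2}. Among the candidates above, the only group containing elements of all these cycle types is S_5 (5T5) — F_20 (5T3) lacks at least one of them. Hence G = S_5 (5T5), of order 120.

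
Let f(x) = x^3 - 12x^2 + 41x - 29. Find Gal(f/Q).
The polynomial is an irreducible cubic over Q and its discriminant is 49 = 7^2, a perfect square. For an irreducible cubic, a square discriminant forces the Galois group to be A_3, the cyclic group of order 3.

C_3 (also written C3)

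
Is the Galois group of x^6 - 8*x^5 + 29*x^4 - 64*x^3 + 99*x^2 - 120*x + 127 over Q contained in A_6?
The polynomial is irreducible of degree 6 over Q. Its discriminant is -18046378835968, which is not a perfect square. A Galois group lies in the alternating group exactly when the discriminant is a square in Q, so the Galois group (C_6) is not contained in A_6.

No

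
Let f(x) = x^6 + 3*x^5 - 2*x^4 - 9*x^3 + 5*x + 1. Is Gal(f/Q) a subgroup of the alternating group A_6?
The polynomial is irreducible of degree 6 over Q. Its discriminant is 810448, which is not a perfect square. A Galois group lies in the alternating group exactly when the discriminant is a square in Q, so the Galois group (S_3) is not contained in A_6.

No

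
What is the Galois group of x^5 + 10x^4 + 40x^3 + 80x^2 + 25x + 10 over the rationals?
A_5 (also written A5)

The polynomial f is an irreducible quintic over Q, so G = Gal(f/Q) is a transitive subgroup of S_5: one of C_5 (5T1, order 5), D_5 (5T2, order 10), F_20 (5T3, order 20), A_5 (5T4, order 60) or S_5 (5T5, order 120). The discriminant of f is 58564000000 = 242000^2, a perfect square, so G is contained in A_5. The transitive groups of degree 5 contained in A_5 are: C_5 (5T1, order 5), D_5 (5T2, order 10), A_5 (5T4, order 60). By Dedekind's theorem, for a prime p not dividing disc(f) the degrees of the irreducible factors of f mod p form the cycle type of an element of G. Factoring f modulo the 3 such primes p <= 13 (skipping 2, 5, 11, which divide the discriminant), each new pattern first appears at: mod 3: f = (x^5 + x^4 + x^3 + 2x^2 + x + 1), pattern 5; mod 13: f = (x + 8)(x + 10)(x^3 + 5x^2 + 5), pattern 3+1+1. No other pattern occurs in this range, so the set of observed cycle types is {5, 3+1+1}. Among the candidates above, the only group containing elements of all these cycle types is A_5 (5T4) — each of C_5 (5T1), D_5 (5T2) lacks at least one of them. Hence G = A_5 (5T4), of order 60.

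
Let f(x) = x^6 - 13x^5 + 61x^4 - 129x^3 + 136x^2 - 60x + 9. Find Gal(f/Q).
The polynomial f is an irreducible sextic over Q, so G = Gal(f/Q) is one of the 16 transitive subgroups 6T1, ..., 6T16 of S_6. The discriminant of f is 1064390625 = 32625^2, a perfect square, so G is contained in A_6. The transitive groups of degree 6 contained in A_6 are: A_4 (6T4, order 12), S_4 (6T7, order 24), (C_3 x C_3) : C_4 (6T10, order 36), PSL(2,5) (6T12, order 60), A_6 (6T15, order 360). By Dedekind's theorem, for a prime p not dividing disc(f) the degrees of the irreducible factors of f mod p form the cycle type of an element of G. Factoring f modulo the 19 such primes p <= 79 (skipping 3, 5, 29, which divide the discriminant), each new pattern first appears at: mod 2: f = (x^2 + x + 1)(x^4 + x + 1), pattern 4+2; mod 11: f = (x^3 + 4x^2 + 2x + 6)(x^3 + 5x^2 + 6x + 7), pattern 3+3; mod 19: f = (x + 5)(x + 9)(x^2 + 2x + 17)(x^2 + 9x + 17), pattern 2+2+1+1; mod 61: f = (x + 3)(x + 50)(x + 54)(x^3 + 2x^2 + 7x + 4), pattern 3+1+1+1. No other pattern occurs in this range, so the set of observed cycle types is {4+2, 3+3, 2+2+1+1, 3+1+1+1}. The candidates containing elements of all these cycle types are (C_3 x C_3) : C_4 (6T10) of order 36, A_6 (6T15) of order 360; the others are excluded. The observed types are precisely the cycle types that occur in (C_3 x C_3) : C_4 (6T10) (apart from the identity). Each of the other remaining candidates has further cycle types, and by the Chebotarev density theorem the matching factorization patterns would occur for a proportion of primes equal to their share of the group: A_6 (6T15) additionally contains elements of type 5+1 (144 of its 360 elements, about 40% of primes). None of the 19 primes tested shows any such pattern (for each of these groups the chance of that is below 10^-4), which rules them out. Hence G = (C_3 x C_3) : C_4 (6T10), of order 36.

(C_3 x C_3) : C_4 (order 36)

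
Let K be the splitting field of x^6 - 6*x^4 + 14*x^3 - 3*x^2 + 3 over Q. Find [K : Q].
12

The degree of the splitting field over Q equals the order of the Galois group, so first determine the group. The polynomial f is an irreducible sextic over Q, so G = Gal(f/Q) is one of the 16 transitive subgroups 6T1, ..., 6T16 of S_6. The discriminant of f is 19050624576 = 138024^2, a perfect square, so G is contained in A_6. The transitive groups of degree 6 contained in A_6 are: A_4 (6T4, order 12), S_4 (6T7, order 24), (C_3 x C_3) : C_4 (6T10, order 36), PSL(2,5) (6T12, order 60), A_6 (6T15, order 360). By Dedekind's theorem, for a prime p not dividing disc(f) the degrees of the irreducible factors of f mod p form the cycle type of an element of G. Factoring f modulo the 33 such primes p <= 151 (skipping 2, 3, 71, which divide the discriminant), each new pattern first appears at: mod 5: f = (x^3 + x^2 + 1)(x^3 + 4x^2 + 3), pattern 3+3; mod 17: f = (x + 2)(x + 6)(x^2 + 3x + 5)(x^2 + 6x + 6), pattern 2+2+1+1. No other pattern occurs in this range, so the set of observed cycle types is {3+3, 2+2+1+1}. The candidates containing elements of all these cycle types are A_4 (6T4) of order 12, S_4 (6T7) of order 24, (C_3 x C_3) : C_4 (6T10) of order 36, PSL(2,5) (6T12) of order 60, A_6 (6T15) of order 360; the others are excluded. The observed types are precisely the cycle types that occur in A_4 (6T4) (apart from the identity). Each of the other remaining candidates has further cycle types, and by the Chebotarev density theorem the matching factorization patterns would occur for a proportion of primes equal to their share of the group: S_4 (6T7) additionally contains elements of type 4+2 (6 of its 24 elements, about 25% of primes); (C_3 x C_3) : C_4 (6T10) additionally contains elements of type 4+2, 3+1+1+1 (22 of its 36 elements, about 61% of primes); PSL(2,5) (6T12) additionally contains elements of type 5+1 (24 of its 60 elements, about 40% of primes); A_6 (6T15) additionally contains elements of type 5+1, 4+2, 3+1+1+1 (274 of its 360 elements, about 76% of primes). None of the 33 primes tested shows any such pattern (for each of these groups the chance of that is below 10^-4), which rules them out. Hence G = A_4 (6T4), of order 12. The Galois group A_4 (6T4) has order 12, so the splitting field has degree 12 over Q.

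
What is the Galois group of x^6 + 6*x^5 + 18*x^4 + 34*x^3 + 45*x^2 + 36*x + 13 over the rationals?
The polynomial f is an irreducible sextic over Q, so G = Gal(f/Q) is one of the 16 transitive subgroups 6T1, ..., 6T16 of S_6. The discriminant of f is -16003008, which is not a perfect square, so G is not contained in A_6. The transitive groups of degree 6 not contained in A_6 are: C_6 (6T1, order 6), S_3 (6T2, order 6), D_6 (6T3, order 12), C_3 x S_3 (6T5, order 18), A_4 x C_2 (6T6, order 24), S_4 (6T8, order 24), S_3 x S_3 (6T9, order 36), S_4 x C_2 (6T11, order 48), (S_3 x S_3) : C_2 (6T13, order 72), PGL(2,5) (6T14, order 120), S_6 (6T16, order 720). By Dedekind's theorem, for a prime p not dividing disc(f) the degrees of the irreducible factors of f mod p form the cycle type of an element of G. Factoring f modulo the 21 such primes p <= 89 (skipping 2, 3, 7, which divide the discriminant), each new pattern first appears at: mod 5: f = (x^6 + x^5 + 3x^4 + 4x^3 + x + 3), pattern 6; mod 11: f = (x + 3)(x^5 + 3x^4 + 9x^3 + 7x^2 + 2x + 8), pattern 5+1; mod 13: f = (x)(x + 9)(x^4 + 10x^3 + 6x^2 + 6x + 4), pattern 4+1+1; mod 23: f = (x + 17)(x + 21)(x^2 + 17x + 10)(x^2 + 20x + 21), pattern 2+2+1+1; mod 43: f = (x^3 + 22x^2 + 39x + 16)(x^3 + 27x^2 + 30x + 25), pattern 3+3; mod 61: f = (x^2 + 16x + 13)(x^2 + 20x + 31)(x^2 + 31x + 2), pattern 2+2+2. No other pattern occurs in this range, so the set of observed cycle types is {6, 5+1, 4+1+1, 2+2+1+1, 3+3, 2+2+2}. The candidates containing elements of all these cycle types are PGL(2,5) (6T14) of order 120, S_6 (6T16) of order 720; the others are excluded. The observed types are precisely the cycle types that occur in PGL(2,5) (6T14) (apart from the identity). Each of the other remaining candidates has further cycle types, and by the Chebotarev density theorem the matching factorization patterns would occur for a proportion of primes equal to their share of the group: S_6 (6T16) additionally contains elements of type 4+2, 3+2+1, 3+1+1+1, 2+1+1+1+1 (265 of its 720 elements, about 37% of primes). None of the 21 primes tested shows any such pattern (for each of these groups the chance of that is below 10^-4), which rules them out. Hence G = PGL(2,5) (6T14), of order 120.

PGL(2,5)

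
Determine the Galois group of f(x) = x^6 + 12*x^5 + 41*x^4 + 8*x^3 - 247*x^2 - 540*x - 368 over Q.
S_4

The polynomial f is an irreducible sextic over Q, so G = Gal(f/Q) is one of the 16 transitive subgroups 6T1, ..., 6T16 of S_6. The discriminant of f is 25160416512256 = 5016016^2, a perfect square, so G is contained in A_6. The transitive groups of degree 6 contained in A_6 are: A_4 (6T4, order 12), S_4 (6T7, order 24), (C_3 x C_3) : C_4 (6T10, order 36), PSL(2,5) (6T12, order 60), A_6 (6T15, order 360). By Dedekind's theorem, for a prime p not dividing disc(f) the degrees of the irreducible factors of f mod p form the cycle type of an element of G. Factoring f modulo the 79 such primes p <= 421 (skipping 2, 37, 229, which divide the discriminant), each new pattern first appears at: mod 3: f = (x^3 + x^2 + x + 2)(x^3 + 2x^2 + 2x + 2), pattern 3+3; mod 7: f = (x^2 + 4x + 5)(x^4 + x^3 + 4x^2 + x + 2), pattern 4+2; mod 23: f = (x)(x + 4)(x^2 + 10x + 15)(x^2 + 21x + 14), pattern 2+2+1+1; mod 193: f = (x + 28)(x + 66)(x + 76)(x + 121)(x + 131)(x + 169), pattern 1+1+1+1+1+1. No other pattern occurs in this range, so the set of observed cycle types is {3+3, 4+2, 2+2+1+1, 1+1+1+1+1+1}. The candidates containing elements of all these cycle types are S_4 (6T7) of order 24, (C_3 x C_3) : C_4 (6T10) of order 36, A_6 (6T15) of order 360; the others are excluded. The observed types are precisely the cycle types that occur in S_4 (6T7). Each of the other remaining candidates has further cycle types, and by the Chebotarev density theorem the matching factorization patterns would occur for a proportion of primes equal to their share of the group: (C_3 x C_3) : C_4 (6T10) additionally contains elements of type 3+1+1+1 (4 of its 36 elements, about 11% of primes); A_6 (6T15) additionally contains elements of type 5+1, 3+1+1+1 (184 of its 360 elements, about 51% of primes). None of the 79 primes tested shows any such pattern (for each of these groups the chance of that is below 10^-4), which rules them out. Hence G = S_4 (6T7), of order 24.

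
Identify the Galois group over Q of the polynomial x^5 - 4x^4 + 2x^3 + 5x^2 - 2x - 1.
The polynomial f is an irreducible quintic over Q, so G = Gal(f/Q) is a transitive subgroup of S_5: one of C_5 (5T1, order 5), D_5 (5T2, order 10), F_20 (5T3, order 20), A_5 (5T4, order 60) or S_5 (5T5, order 120). The discriminant of f is 14641 = 121^2, a perfect square, so G is contained in A_5. The transitive groups of degree 5 contained in A_5 are: C_5 (5T1, order 5), D_5 (5T2, order 10), A_5 (5T4, order 60). By Dedekind's theorem, for a prime p not dividing disc(f) the degrees of the irreducible factors of f mod p form the cycle type of an element of G. Factoring f modulo the 14 such primes p <= 47 (skipping 11, which divides the discriminant), each new pattern first appears at: mod 2: f = (x^5 + x^2 + 1), pattern 5; mod 23: f = (x + 8)(x + 11)(x + 12)(x + 16)(x + 18), pattern 1+1+1+1+1. No other pattern occurs in this range, so the set of observed cycle types is {5, 1+1+1+1+1}. The candidates containing elements of all these cycle types are C_5 (5T1) of order 5, D_5 (5T2) of order 10, A_5 (5T4) of order 60; the others are excluded. The observed types are precisely the cycle types that occur in C_5 (5T1). Each of the other remaining candidates has further cycle types, and by the Chebotarev density theorem the matching factorization patterns would occur for a proportion of primes equal to their share of the group: D_5 (5T2) additionally contains elements of type 2+2+1 (5 of its 10 elements, about 50% of primes); A_5 (5T4) additionally contains elements of type 3+1+1, 2+2+1 (35 of its 60 elements, about 58% of primes). None of the 14 primes tested shows any such pattern (for each of these groups the chance of that is below 10^-4), which rules them out. Hence G = C_5 (5T1), of order 5.

C_5 (also written C5)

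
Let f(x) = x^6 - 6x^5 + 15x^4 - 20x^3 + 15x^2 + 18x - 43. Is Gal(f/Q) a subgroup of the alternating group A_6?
The polynomial is irreducible of degree 6 over Q. Its discriminant is 746496000000 = 864000^2, a perfect square. A Galois group lies in the alternating group exactly when the discriminant is a square in Q, so the Galois group (A_6) is contained in A_6.

Yes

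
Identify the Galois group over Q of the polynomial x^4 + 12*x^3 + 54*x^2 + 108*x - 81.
The polynomial is an irreducible quartic over Q and its discriminant is -1088391168, which is not a perfect square, so the Galois group is not contained in A_4. The resolvent cubic y^3 - 54*y^2 + 1620*y - 17496 has exactly one rational root, so the Galois group is C_4 or D_4. The quartic remains irreducible over Q(sqrt(disc)), so the group is D_4.

4T3: D_4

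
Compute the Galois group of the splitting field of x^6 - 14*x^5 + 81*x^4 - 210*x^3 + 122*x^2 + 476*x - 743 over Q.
A_4 (order 12)

The polynomial f is an irreducible sextic over Q, so G = Gal(f/Q) is one of the 16 transitive subgroups 6T1, ..., 6T16 of S_6. The discriminant of f is 1728393484898304 = 41573952^2, a perfect square, so G is contained in A_6. The transitive groups of degree 6 contained in A_6 are: A_4 (6T4, order 12), S_4 (6T7, order 24), (C_3 x C_3) : C_4 (6T10, order 36), PSL(2,5) (6T12, order 60), A_6 (6T15, order 360). By Dedekind's theorem, for a prime p not dividing disc(f) the degrees of the irreducible factors of f mod p form the cycle type of an element of G. Factoring f modulo the 33 such primes p <= 151 (skipping 2, 3, 7, which divide the discriminant), each new pattern first appears at: mod 5: f = (x^3 + 3x + 3)(x^3 + x^2 + 3x + 4), pattern 3+3; mod 13: f = (x + 7)(x + 9)(x^2 + 10x + 10)(x^2 + 12x + 4), pattern 2+2+1+1. No other pattern occurs in this range, so the set of observed cycle types is {3+3, 2+2+1+1}. The candidates containing elements of all these cycle types are A_4 (6T4) of order 12, S_4 (6T7) of order 24, (C_3 x C_3) : C_4 (6T10) of order 36, PSL(2,5) (6T12) of order 60, A_6 (6T15) of order 360; the others are excluded. The observed types are precisely the cycle types that occur in A_4 (6T4) (apart from the identity). Each of the other remaining candidates has further cycle types, and by the Chebotarev density theorem the matching factorization patterns would occur for a proportion of primes equal to their share of the group: S_4 (6T7) additionally contains elements of type 4+2 (6 of its 24 elements, about 25% of primes); (C_3 x C_3) : C_4 (6T10) additionally contains elements of type 4+2, 3+1+1+1 (22 of its 36 elements, about 61% of primes); PSL(2,5) (6T12) additionally contains elements of type 5+1 (24 of its 60 elements, about 40% of primes); A_6 (6T15) additionally contains elements of type 5+1, 4+2, 3+1+1+1 (274 of its 360 elements, about 76% of primes). None of the 33 primes tested shows any such pattern (for each of these groups the chance of that is below 10^-4), which rules them out. Hence G = A_4 (6T4), of order 12.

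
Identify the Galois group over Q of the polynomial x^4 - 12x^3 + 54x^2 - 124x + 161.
S_4 (also written S4)

The polynomial is an irreducible quartic over Q and its discriminant is 6619136, which is not a perfect square, so the Galois group is not contained in A_4. The resolvent cubic y^3 - 54*y^2 + 844*y - 3784 is irreducible over Q. An irreducible resolvent with non-square discriminant gives S_4.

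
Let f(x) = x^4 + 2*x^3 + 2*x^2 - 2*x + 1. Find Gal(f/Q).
V_4 (order 4)

The polynomial is an irreducible quartic over Q and its discriminant is 2304 = 48^2, a perfect square, so the Galois group is contained in A_4. The resolvent cubic y^3 - 2*y^2 - 8*y splits completely over Q, which gives the Klein four-group V_4.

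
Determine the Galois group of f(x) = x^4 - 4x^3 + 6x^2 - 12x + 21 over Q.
A_4 (also written A4)

The polynomial is an irreducible quartic over Q and its discriminant is 331776 = 576^2, a perfect square, so the Galois group is contained in A_4. The resolvent cubic y^3 - 6*y^2 - 36*y + 24 is irreducible over Q. An irreducible resolvent with square discriminant gives A_4.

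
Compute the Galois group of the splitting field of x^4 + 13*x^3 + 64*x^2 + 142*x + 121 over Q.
The polynomial is an irreducible quartic over Q and its discriminant is 125, which is not a perfect square, so the Galois group is not contained in A_4. The resolvent cubic y^3 - 64*y^2 + 1362*y - 9637 has exactly one rational root, so the Galois group is C_4 or D_4. The quartic becomes reducible over Q(sqrt(disc)), so the group is C_4.

C_4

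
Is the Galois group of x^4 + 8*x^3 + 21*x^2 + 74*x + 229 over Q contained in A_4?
Yes

The polynomial is irreducible of degree 4 over Q. Its discriminant is 17740944 = 4212^2, a perfect square. A Galois group lies in the alternating group exactly when the discriminant is a square in Q, so the Galois group (V_4) is contained in A_4.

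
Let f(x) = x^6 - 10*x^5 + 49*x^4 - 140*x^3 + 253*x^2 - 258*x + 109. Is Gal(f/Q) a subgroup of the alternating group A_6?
The polynomial is irreducible of degree 6 over Q. Its discriminant is -54718156800, which is not a perfect square. A Galois group lies in the alternating group exactly when the discriminant is a square in Q, so the Galois group ((S_3 x S_3) : C_2) is not contained in A_6.

No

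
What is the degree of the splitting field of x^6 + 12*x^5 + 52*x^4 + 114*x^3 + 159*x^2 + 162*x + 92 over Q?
24

The degree of the splitting field over Q equals the order of the Galois group, so first determine the group. The polynomial f is an irreducible sextic over Q, so G = Gal(f/Q) is one of the 16 transitive subgroups 6T1, ..., 6T16 of S_6. The discriminant of f is 454513278976 = 674176^2, a perfect square, so G is contained in A_6. The transitive groups of degree 6 contained in A_6 are: A_4 (6T4, order 12), S_4 (6T7, order 24), (C_3 x C_3) : C_4 (6T10, order 36), PSL(2,5) (6T12, order 60), A_6 (6T15, order 360). By Dedekind's theorem, for a prime p not dividing disc(f) the degrees of the irreducible factors of f mod p form the cycle type of an element of G. Factoring f modulo the 79 such primes p <= 421 (skipping 2, 23, 229, which divide the discriminant), each new pattern first appears at: mod 3: f = (x^3 + x^2 + x + 2)(x^3 + 2x^2 + x + 1), pattern 3+3; mod 7: f = (x^2 + 3x + 1)(x^4 + 2x^3 + 3x^2 + 5x + 1), pattern 4+2; mod 29: f = (x + 14)(x + 22)(x^2 + 12)(x^2 + 5x + 16), pattern 2+2+1+1; mod 193: f = (x + 59)(x + 66)(x + 86)(x + 99)(x + 131)(x + 150), pattern 1+1+1+1+1+1. No other pattern occurs in this range, so the set of observed cycle types is {3+3, 4+2, 2+2+1+1, 1+1+1+1+1+1}. The candidates containing elements of all these cycle types are S_4 (6T7) of order 24, (C_3 x C_3) : C_4 (6T10) of order 36, A_6 (6T15) of order 360; the others are excluded. The observed types are precisely the cycle types that occur in S_4 (6T7). Each of the other remaining candidates has further cycle types, and by the Chebotarev density theorem the matching factorization patterns would occur for a proportion of primes equal to their share of the group: (C_3 x C_3) : C_4 (6T10) additionally contains elements of type 3+1+1+1 (4 of its 36 elements, about 11% of primes); A_6 (6T15) additionally contains elements of type 5+1, 3+1+1+1 (184 of its 360 elements, about 51% of primes). None of the 79 primes tested shows any such pattern (for each of these groups the chance of that is below 10^-4), which rules them out. Hence G = S_4 (6T7), of order 24. The Galois group S_4 (6T7) has order 24, so the splitting field has degree 24 over Q.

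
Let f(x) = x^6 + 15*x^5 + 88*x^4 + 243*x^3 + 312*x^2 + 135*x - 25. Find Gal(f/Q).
S_4, S_4(6c), the S_4-action on 6 points not in A_6

The polynomial f is an irreducible sextic over Q, so G = Gal(f/Q) is one of the 16 transitive subgroups 6T1, ..., 6T16 of S_6. The discriminant of f is 54786284800, which is not a perfect square, so G is not contained in A_6. The transitive groups of degree 6 not contained in A_6 are: C_6 (6T1, order 6), S_3 (6T2, order 6), D_6 (6T3, order 12), C_3 x S_3 (6T5, order 18), A_4 x C_2 (6T6, order 24), S_4 (6T8, order 24), S_3 x S_3 (6T9, order 36), S_4 x C_2 (6T11, order 48), (S_3 x S_3) : C_2 (6T13, order 72), PGL(2,5) (6T14, order 120), S_6 (6T16, order 720). By Dedekind's theorem, for a prime p not dividing disc(f) the degrees of the irreducible factors of f mod p form the cycle type of an element of G. Factoring f modulo the 22 such primes p <= 101 (skipping 2, 5, 13, 37, which divide the discriminant), each new pattern first appears at: mod 3: f = (x^3 + x^2 + x + 2)(x^3 + 2x^2 + x + 1), pattern 3+3; mod 17: f = (x + 1)(x + 15)(x^4 + 16x^3 + 4x^2 + 7x + 4), pattern 4+1+1; mod 31: f = (x^2 + 6x + 18)(x^2 + 12x + 24)(x^2 + 28x + 28), pattern 2+2+2; mod 67: f = (x + 44)(x + 53)(x^2 + 16x + 20)(x^2 + 36x + 22), pattern 2+2+1+1. No other pattern occurs in this range, so the set of observed cycle types is {3+3, 4+1+1, 2+2+2, 2+2+1+1}. The candidates containing elements of all these cycle types are S_4 (6T8) of order 24, S_4 x C_2 (6T11) of order 48, PGL(2,5) (6T14) of order 120, S_6 (6T16) of order 720; the others are excluded. The observed types are precisely the cycle types that occur in S_4 (6T8) (apart from the identity). Each of the other remaining candidates has further cycle types, and by the Chebotarev density theorem the matching factorization patterns would occur for a proportion of primes equal to their share of the group: S_4 x C_2 (6T11) additionally contains elements of type 6, 4+2, 2+1+1+1+1 (17 of its 48 elements, about 35% of primes); PGL(2,5) (6T14) additionally contains elements of type 6, 5+1 (44 of its 120 elements, about 37% of primes); S_6 (6T16) additionally contains elements of type 6, 5+1, 4+2, 3+2+1, 3+1+1+1, 2+1+1+1+1 (529 of its 720 elements, about 73% of primes). None of the 22 primes tested shows any such pattern (for each of these groups the chance of that is below 10^-4), which rules them out. Hence G = S_4 (6T8), of order 24.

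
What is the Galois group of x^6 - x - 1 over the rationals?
S_6 (order 720)

The polynomial f is an irreducible sextic over Q, so G = Gal(f/Q) is one of the 16 transitive subgroups 6T1, ..., 6T16 of S_6. The discriminant of f is 49781, which is not a perfect square, so G is not contained in A_6. The transitive groups of degree 6 not contained in A_6 are: C_6 (6T1, order 6), S_3 (6T2, order 6), D_6 (6T3, order 12), C_3 x S_3 (6T5, order 18), A_4 x C_2 (6T6, order 24), S_4 (6T8, order 24), S_3 x S_3 (6T9, order 36), S_4 x C_2 (6T11, order 48), (S_3 x S_3) : C_2 (6T13, order 72), PGL(2,5) (6T14, order 120), S_6 (6T16, order 720). By Dedekind's theorem, for a prime p not dividing disc(f) the degrees of the irreducible factors of f mod p form the cycle type of an element of G. Factoring f modulo the 4 such primes p <= 7, each new pattern first appears at: mod 2: f = (x^6 + x + 1), pattern 6; mod 5: f = (x + 2)(x^5 + 3x^4 + 4x^3 + 2x^2 + x + 2), pattern 5+1; mod 7: f = (x^2 + 2x + 2)(x^4 + 5x^3 + 2x^2 + 3), pattern 4+2. No other pattern occurs in this range, so the set of observed cycle types is {6, 5+1, 4+2}. Among the candidates above, the only group containing elements of all these cycle types is S_6 (6T16); every other candidate lacks at least one of them. Hence G = S_6 (6T16), of order 720.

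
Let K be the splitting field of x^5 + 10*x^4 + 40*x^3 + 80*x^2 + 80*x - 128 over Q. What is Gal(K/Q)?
F_20 (order 20)

The polynomial f is an irreducible quintic over Q, so G = Gal(f/Q) is a transitive subgroup of S_5: one of C_5 (5T1, order 5), D_5 (5T2, order 10), F_20 (5T3, order 20), A_5 (5T4, order 60) or S_5 (5T5, order 120). The discriminant of f is 2048000000000, which is not a perfect square, so G is not contained in A_5. The transitive groups of degree 5 not contained in A_5 are: F_20 (5T3, order 20), S_5 (5T5, order 120). By Dedekind's theorem, for a prime p not dividing disc(f) the degrees of the irreducible factors of f mod p form the cycle type of an element of G. Factoring f modulo the 18 such primes p <= 71 (skipping 2, 5, which divide the discriminant), each new pattern first appears at: mod 3: f = (x + 1)(x^4 + x^2 + x + 1), pattern 4+1; mod 11: f = (x^5 + 10x^4 + 7x^3 + 3x^2 + 3x + 4), pattern 5; mod 19: f = (x + 9)(x^2 + 7x + 2)(x^2 + 13x + 14), pattern 2+2+1; mod 31: f = (x + 5)(x + 8)(x + 14)(x + 19)(x + 26), pattern 1+1+1+1+1. No other pattern occurs in this range, so the set of observed cycle types is {4+1, 5, 2+2+1, 1+1+1+1+1}. The candidates containing elements of all these cycle types are F_20 (5T3) of order 20, S_5 (5T5) of order 120; the others are excluded. The observed types are precisely the cycle types that occur in F_20 (5T3). Each of the other remaining candidates has further cycle types, and by the Chebotarev density theorem the matching factorization patterns would occur for a proportion of primes equal to their share of the group: S_5 (5T5) additionally contains elements of type 3+2, 3+1+1, 2+1+1+1 (50 of its 120 elements, about 42% of primes). None of the 18 primes tested shows any such pattern (for each of these groups the chance of that is below 10^-4), which rules them out. Hence G = F_20 (5T3), of order 20.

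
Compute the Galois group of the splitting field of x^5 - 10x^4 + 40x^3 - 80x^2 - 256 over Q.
D_5

The polynomial f is an irreducible quintic over Q, so G = Gal(f/Q) is a transitive subgroup of S_5: one of C_5 (5T1, order 5), D_5 (5T2, order 10), F_20 (5T3, order 20), A_5 (5T4, order 60) or S_5 (5T5, order 120). The discriminant of f is 67108864000000 = 8192000^2, a perfect square, so G is contained in A_5. The transitive groups of degree 5 contained in A_5 are: C_5 (5T1, order 5), D_5 (5T2, order 10), A_5 (5T4, order 60). By Dedekind's theorem, for a prime p not dividing disc(f) the degrees of the irreducible factors of f mod p form the cycle type of an element of G. Factoring f modulo the 23 such primes p <= 97 (skipping 2, 5, which divide the discriminant), each new pattern first appears at: mod 3: f = (x + 1)(x^2 + 1)(x^2 + x + 2), pattern 2+2+1; mod 7: f = (x^5 + 4x^4 + 5x^3 + 4x^2 + 3), pattern 5. No other pattern occurs in this range, so the set of observed cycle types is {2+2+1, 5}. The candidates containing elements of all these cycle types are D_5 (5T2) of order 10, A_5 (5T4) of order 60; the others are excluded. The observed types are precisely the cycle types that occur in D_5 (5T2) (apart from the identity). Each of the other remaining candidates has further cycle types, and by the Chebotarev density theorem the matching factorization patterns would occur for a proportion of primes equal to their share of the group: A_5 (5T4) additionally contains elements of type 3+1+1 (20 of its 60 elements, about 33% of primes). None of the 23 primes tested shows any such pattern (for each of these groups the chance of that is below 10^-4), which rules them out. Hence G = D_5 (5T2), of order 10.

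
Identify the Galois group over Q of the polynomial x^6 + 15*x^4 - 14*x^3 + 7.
The polynomial f is an irreducible sextic over Q, so G = Gal(f/Q) is one of the 16 transitive subgroups 6T1, ..., 6T16 of S_6. The discriminant of f is -5217636731328, which is not a perfect square, so G is not contained in A_6. The transitive groups of degree 6 not contained in A_6 are: C_6 (6T1, order 6), S_3 (6T2, order 6), D_6 (6T3, order 12), C_3 x S_3 (6T5, order 18), A_4 x C_2 (6T6, order 24), S_4 (6T8, order 24), S_3 x S_3 (6T9, order 36), S_4 x C_2 (6T11, order 48), (S_3 x S_3) : C_2 (6T13, order 72), PGL(2,5) (6T14, order 120), S_6 (6T16, order 720). By Dedekind's theorem, for a prime p not dividing disc(f) the degrees of the irreducible factors of f mod p form the cycle type of an element of G. Factoring f modulo the 21 such primes p <= 89 (skipping 2, 3, 7, which divide the discriminant), each new pattern first appears at: mod 5: f = (x^6 + x^3 + 2), pattern 6; mod 11: f = (x + 8)(x^5 + 3x^4 + 2x^3 + 3x^2 + 9x + 5), pattern 5+1; mod 13: f = (x + 8)(x + 10)(x^4 + 8x^3 + 12x^2 + x + 10), pattern 4+1+1; mod 23: f = (x + 10)(x + 12)(x^2 + 6x + 21)(x^2 + 18x + 20), pattern 2+2+1+1; mod 43: f = (x^3 + 5x^2 + 9x + 39)(x^3 + 38x^2 + 31x + 9), pattern 3+3; mod 61: f = (x^2 + 21x + 40)(x^2 + 45x + 58)(x^2 + 56x + 34), pattern 2+2+2. No other pattern occurs in this range, so the set of observed cycle types is {6, 5+1, 4+1+1, 2+2+1+1, 3+3, 2+2+2}. The candidates containing elements of all these cycle types are PGL(2,5) (6T14) of order 120, S_6 (6T16) of order 720; the others are excluded. The observed types are precisely the cycle types that occur in PGL(2,5) (6T14) (apart from the identity). Each of the other remaining candidates has further cycle types, and by the Chebotarev density theorem the matching factorization patterns would occur for a proportion of primes equal to their share of the group: S_6 (6T16) additionally contains elements of type 4+2, 3+2+1, 3+1+1+1, 2+1+1+1+1 (265 of its 720 elements, about 37% of primes). None of the 21 primes tested shows any such pattern (for each of these groups the chance of that is below 10^-4), which rules them out. Hence G = PGL(2,5) (6T14), of order 120.

PGL(2,5), S_5 acting on 6 points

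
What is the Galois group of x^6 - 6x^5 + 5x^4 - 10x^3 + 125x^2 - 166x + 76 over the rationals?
(C_3 x C_3) : C_4, the transitive group 6T10 of order 36

The polynomial f is an irreducible sextic over Q, so G = Gal(f/Q) is one of the 16 transitive subgroups 6T1, ..., 6T16 of S_6. The discriminant of f is 38875225000000 = 6235000^2, a perfect square, so G is contained in A_6. The transitive groups of degree 6 contained in A_6 are: A_4 (6T4, order 12), S_4 (6T7, order 24), (C_3 x C_3) : C_4 (6T10, order 36), PSL(2,5) (6T12, order 60), A_6 (6T15, order 360). By Dedekind's theorem, for a prime p not dividing disc(f) the degrees of the irreducible factors of f mod p form the cycle type of an element of G. Factoring f modulo the 19 such primes p <= 83 (skipping 2, 5, 29, 43, which divide the discriminant), each new pattern first appears at: mod 3: f = (x^2 + 1)(x^4 + x^2 + 2x + 1), pattern 4+2; mod 11: f = (x^3 + x^2 + 7x + 4)(x^3 + 4x^2 + 5x + 8), pattern 3+3; mod 19: f = (x)(x + 14)(x^2 + 7x + 4)(x^2 + 11x + 14), pattern 2+2+1+1; mod 61: f = (x + 20)(x + 23)(x + 41)(x^3 + 32x^2 + 35x + 18), pattern 3+1+1+1. No other pattern occurs in this range, so the set of observed cycle types is {4+2, 3+3, 2+2+1+1, 3+1+1+1}. The candidates containing elements of all these cycle types are (C_3 x C_3) : C_4 (6T10) of order 36, A_6 (6T15) of order 360; the others are excluded. The observed types are precisely the cycle types that occur in (C_3 x C_3) : C_4 (6T10) (apart from the identity). Each of the other remaining candidates has further cycle types, and by the Chebotarev density theorem the matching factorization patterns would occur for a proportion of primes equal to their share of the group: A_6 (6T15) additionally contains elements of type 5+1 (144 of its 360 elements, about 40% of primes). None of the 19 primes tested shows any such pattern (for each of these groups the chance of that is below 10^-4), which rules them out. Hence G = (C_3 x C_3) : C_4 (6T10), of order 36.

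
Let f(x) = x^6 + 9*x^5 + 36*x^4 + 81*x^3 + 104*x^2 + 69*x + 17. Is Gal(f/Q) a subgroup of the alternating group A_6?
No

The polynomial is irreducible of degree 6 over Q. Its discriminant is 810448, which is not a perfect square. A Galois group lies in the alternating group exactly when the discriminant is a square in Q, so the Galois group (S_4) is not contained in A_6.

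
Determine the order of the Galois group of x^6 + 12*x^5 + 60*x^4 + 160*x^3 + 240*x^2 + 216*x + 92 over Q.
360

The degree of the splitting field over Q equals the order of the Galois group, so first determine the group. The polynomial f is an irreducible sextic over Q, so G = Gal(f/Q) is one of the 16 transitive subgroups 6T1, ..., 6T16 of S_6. The discriminant of f is 746496000000 = 864000^2, a perfect square, so G is contained in A_6. The transitive groups of degree 6 contained in A_6 are: A_4 (6T4, order 12), S_4 (6T7, order 24), (C_3 x C_3) : C_4 (6T10, order 36), PSL(2,5) (6T12, order 60), A_6 (6T15, order 360). By Dedekind's theorem, for a prime p not dividing disc(f) the degrees of the irreducible factors of f mod p form the cycle type of an element of G. Factoring f modulo the 6 such primes p <= 23 (skipping 2, 3, 5, which divide the discriminant), each new pattern first appears at: mod 7: f = (x + 5)(x^5 + 4x^3 + 2x + 3), pattern 5+1; mod 23: f = (x)(x + 9)(x + 14)(x^3 + 12x^2 + 3x + 5), pattern 3+1+1+1. No other pattern occurs in this range, so the set of observed cycle types is {5+1, 3+1+1+1}. Among the candidates above, the only group containing elements of all these cycle types is A_6 (6T15) — each of A_4 (6T4), S_4 (6T7), (C_3 x C_3) : C_4 (6T10), PSL(2,5) (6T12) lacks at least one of them. Hence G = A_6 (6T15), of order 360. The Galois group A_6 (6T15) has order 360, so the splitting field has degree 360 over Q.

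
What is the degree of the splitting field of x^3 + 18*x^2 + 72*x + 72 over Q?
The degree of the splitting field over Q equals the order of the Galois group, so first determine the group. The polynomial is an irreducible cubic over Q and its discriminant is 46656 = 216^2, a perfect square. For an irreducible cubic, a square discriminant forces the Galois group to be A_3, the cyclic group of order 3. The Galois group C_3 (3T1) has order 3, so the splitting field has degree 3 over Q.

3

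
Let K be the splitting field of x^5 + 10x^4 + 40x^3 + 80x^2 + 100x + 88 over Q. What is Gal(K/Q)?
The polynomial f is an irreducible quintic over Q, so G = Gal(f/Q) is a transitive subgroup of S_5: one of C_5 (5T1, order 5), D_5 (5T2, order 10), F_20 (5T3, order 20), A_5 (5T4, order 60) or S_5 (5T5, order 120). The discriminant of f is 1024000000 = 32000^2, a perfect square, so G is contained in A_5. The transitive groups of degree 5 contained in A_5 are: C_5 (5T1, order 5), D_5 (5T2, order 10), A_5 (5T4, order 60). By Dedekind's theorem, for a prime p not dividing disc(f) the degrees of the irreducible factors of f mod p form the cycle type of an element of G. Factoring f modulo the 2 such primes p <= 7 (skipping 2, 5, which divide the discriminant), each new pattern first appears at: mod 3: f = (x^5 + x^4 + x^3 + 2x^2 + x + 1), pattern 5; mod 7: f = (x + 4)(x + 5)(x^3 + x^2 + 4x + 3), pattern 3+1+1. No other pattern occurs in this range, so the set of observed cycle types is {5, 3+1+1}. Among the candidates above, the only group containing elements of all these cycle types is A_5 (5T4) — each of C_5 (5T1), D_5 (5T2) lacks at least one of them. Hence G = A_5 (5T4), of order 60.

A_5 (order 60)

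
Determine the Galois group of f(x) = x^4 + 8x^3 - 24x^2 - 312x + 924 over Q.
The polynomial is an irreducible quartic over Q and its discriminant is 18011787264 = 134208^2, a perfect square, so the Galois group is contained in A_4. The resolvent cubic y^3 + 24*y^2 - 6192*y - 245184 is irreducible over Q. An irreducible resolvent with square discriminant gives A_4.

A_4 (also written A4)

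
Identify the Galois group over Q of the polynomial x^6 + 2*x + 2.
The polynomial f is an irreducible sextic over Q, so G = Gal(f/Q) is one of the 16 transitive subgroups 6T1, ..., 6T16 of S_6. The discriminant of f is -1292992, which is not a perfect square, so G is not contained in A_6. The transitive groups of degree 6 not contained in A_6 are: C_6 (6T1, order 6), S_3 (6T2, order 6), D_6 (6T3, order 12), C_3 x S_3 (6T5, order 18), A_4 x C_2 (6T6, order 24), S_4 (6T8, order 24), S_3 x S_3 (6T9, order 36), S_4 x C_2 (6T11, order 48), (S_3 x S_3) : C_2 (6T13, order 72), PGL(2,5) (6T14, order 120), S_6 (6T16, order 720). By Dedekind's theorem, for a prime p not dividing disc(f) the degrees of the irreducible factors of f mod p form the cycle type of an element of G. Factoring f modulo the 3 such primes p <= 7 (skipping 2, which divides the discriminant), each new pattern first appears at: mod 3: f = (x^6 + 2x + 2), pattern 6; mod 5: f = (x + 3)(x + 4)(x^4 + 3x^3 + 2x^2 + 1), pattern 4+1+1; mod 7: f = (x + 5)(x^2 + 4x + 5)(x^3 + 5x^2 + 4), pattern 3+2+1. No other pattern occurs in this range, so the set of observed cycle types is {6, 4+1+1, 3+2+1}. Among the candidates above, the only group containing elements of all these cycle types is S_6 (6T16); every other candidate lacks at least one of them. Hence G = S_6 (6T16), of order 720.

S_6, the symmetric group on 6 letters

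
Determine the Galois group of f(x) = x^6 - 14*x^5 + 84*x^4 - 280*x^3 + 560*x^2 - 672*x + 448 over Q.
6T1: C_6

The polynomial f is an irreducible sextic over Q, so G = Gal(f/Q) is one of the 16 transitive subgroups 6T1, ..., 6T16 of S_6. The discriminant of f is -18046378835968, which is not a perfect square, so G is not contained in A_6. The transitive groups of degree 6 not contained in A_6 are: C_6 (6T1, order 6), S_3 (6T2, order 6), D_6 (6T3, order 12), C_3 x S_3 (6T5, order 18), A_4 x C_2 (6T6, order 24), S_4 (6T8, order 24), S_3 x S_3 (6T9, order 36), S_4 x C_2 (6T11, order 48), (S_3 x S_3) : C_2 (6T13, order 72), PGL(2,5) (6T14, order 120), S_6 (6T16, order 720). By Dedekind's theorem, for a prime p not dividing disc(f) the degrees of the irreducible factors of f mod p form the cycle type of an element of G. Factoring f modulo the 37 such primes p <= 167 (skipping 2, 7, which divide the discriminant), each new pattern first appears at: mod 3: f = (x^6 + x^5 + 2x^3 + 2x^2 + 1), pattern 6; mod 11: f = (x^3 + 2x^2 + 4x + 6)(x^3 + 6x^2 + 2x + 5), pattern 3+3; mod 13: f = (x^2 + 3x + 7)(x^2 + 10x + 6)(x^2 + 12x + 2), pattern 2+2+2; mod 29: f = (x + 1)(x + 9)(x + 12)(x + 15)(x + 17)(x + 19), pattern 1+1+1+1+1+1. No other pattern occurs in this range, so the set of observed cycle types is {6, 3+3, 2+2+2, 1+1+1+1+1+1}. The candidates containing elements of all these cycle types are C_6 (6T1) of order 6, D_6 (6T3) of order 12, C_3 x S_3 (6T5) of order 18, A_4 x C_2 (6T6) of order 24, S_3 x S_3 (6T9) of order 36, S_4 x C_2 (6T11) of order 48, (S_3 x S_3) : C_2 (6T13) of order 72, PGL(2,5) (6T14) of order 120, S_6 (6T16) of order 720; the others are excluded. The observed types are precisely the cycle types that occur in C_6 (6T1). Each of the other remaining candidates has further cycle types, and by the Chebotarev density theorem the matching factorization patterns would occur for a proportion of primes equal to their share of the group: D_6 (6T3) additionally contains elements of type 2+2+1+1 (3 of its 12 elements, about 25% of primes); C_3 x S_3 (6T5) additionally contains elements of type 3+1+1+1 (4 of its 18 elements, about 22% of primes); A_4 x C_2 (6T6) additionally contains elements of type 2+2+1+1, 2+1+1+1+1 (6 of its 24 elements, about 25% of primes); S_3 x S_3 (6T9) additionally contains elements of type 3+1+1+1, 2+2+1+1 (13 of its 36 elements, about 36% of primes); S_4 x C_2 (6T11) additionally contains elements of type 4+2, 4+1+1, 2+2+1+1, 2+1+1+1+1 (24 of its 48 elements, about 50% of primes); (S_3 x S_3) : C_2 (6T13) additionally contains elements of type 4+2, 3+2+1, 3+1+1+1, 2+2+1+1, 2+1+1+1+1 (49 of its 72 elements, about 68% of primes); PGL(2,5) (6T14) additionally contains elements of type 5+1, 4+1+1, 2+2+1+1 (69 of its 120 elements, about 58% of primes); S_6 (6T16) additionally contains elements of type 5+1, 4+2, 4+1+1, 3+2+1, 3+1+1+1, 2+2+1+1, 2+1+1+1+1 (544 of its 720 elements, about 76% of primes). None of the 37 primes tested shows any such pattern (for each of these groups the chance of that is below 10^-4), which rules them out. Hence G = C_6 (6T1), of order 6.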